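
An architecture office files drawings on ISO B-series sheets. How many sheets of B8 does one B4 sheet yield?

Each ISO step halves the sheet: 1 × B4 → 2 × B5 → 4 × B6 → 8 × B7 → …
From B4 to B8 is 4 halving steps: 2^4 = 16.

16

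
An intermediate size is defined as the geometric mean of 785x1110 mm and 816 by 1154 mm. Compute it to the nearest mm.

Short side: √(785 · 816) = √640560 ≈ 800.3 → 800 mm
Long side: √(1110 · 1154) = √1280940 ≈ 1131.8 → 1132 mm

800 × 1132 mm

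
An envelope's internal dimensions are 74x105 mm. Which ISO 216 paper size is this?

Aspect ratio 105/74 ≈ 1.419 — close to the ISO √2 ≈ 1.414.
In the A-series (A0 area = 1 m²): A7 = 74 × 105 mm.

A7 (74 × 105 mm)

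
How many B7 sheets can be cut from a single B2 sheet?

32

Each ISO step halves the sheet: 1 × B2 → 2 × B3 → 4 × B4 → 8 × B5 → …
From B2 to B7 is 5 halving steps: 2^5 = 32.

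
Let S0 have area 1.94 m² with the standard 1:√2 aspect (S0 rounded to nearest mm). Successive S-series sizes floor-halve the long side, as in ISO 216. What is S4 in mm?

292 × 414 mm

Let S0's short side be w mm. w · w√2 = 1.94 m² = 1,940,000 mm², so w ≈ 1171.2 mm and w√2 ≈ 1656.4 mm → S0 = 1171 × 1656 mm.
S1: ⌊1656/2⌋ × 1171 = 828 × 1171 mm
S2: ⌊1171/2⌋ × 828 = 585 × 828 mm
S3: ⌊828/2⌋ × 585 = 414 × 585 mm
S4: ⌊585/2⌋ × 414 = 292 × 414 mm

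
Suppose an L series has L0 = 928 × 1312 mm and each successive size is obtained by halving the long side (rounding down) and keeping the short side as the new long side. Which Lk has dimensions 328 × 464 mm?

L0: 928 × 1312 mm
L1: 656 × 928 mm
L2: 464 × 656 mm
L3: 328 × 464 mm
L4: 232 × 328 mm
→ matches L3.

L3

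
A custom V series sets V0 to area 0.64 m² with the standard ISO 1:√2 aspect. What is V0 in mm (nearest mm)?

Let the short side be w mm. Then w · w√2 = 0.64 m² = 640,000 mm².
w² = 640,000/√2, so w ≈ 672.7 mm; long side = w√2 ≈ 951.4 mm.

673 × 951 mm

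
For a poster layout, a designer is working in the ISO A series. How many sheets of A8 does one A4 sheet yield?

Each ISO step halves the sheet: 1 × A4 → 2 × A5 → 4 × A6 → 8 × A7 → …
From A4 to A8 is 4 halving steps: 2^4 = 16.

16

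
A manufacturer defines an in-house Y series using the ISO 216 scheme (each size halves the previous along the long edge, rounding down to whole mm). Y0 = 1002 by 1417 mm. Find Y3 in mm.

Y1: ⌊1417/2⌋ × 1002 = 708 × 1002 mm
Y2: ⌊1002/2⌋ × 708 = 501 × 708 mm
Y3: ⌊708/2⌋ × 501 = 354 × 501 mm

354 × 501 mm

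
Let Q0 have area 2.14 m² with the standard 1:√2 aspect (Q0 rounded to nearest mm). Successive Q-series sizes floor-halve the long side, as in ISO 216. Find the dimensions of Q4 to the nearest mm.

307 × 435 mm

Let Q0's short side be w mm. w · w√2 = 2.14 m² = 2,140,000 mm², so w ≈ 1230.1 mm and w√2 ≈ 1739.7 mm → Q0 = 1230 × 1740 mm.
Q1: ⌊1740/2⌋ × 1230 = 870 × 1230 mm
Q2: ⌊1230/2⌋ × 870 = 615 × 870 mm
Q3: ⌊870/2⌋ × 615 = 435 × 615 mm
Q4: ⌊615/2⌋ × 435 = 307 × 435 mm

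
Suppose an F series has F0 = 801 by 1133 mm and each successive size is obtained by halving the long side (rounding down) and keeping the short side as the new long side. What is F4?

200 × 283 mm

F1: ⌊1133/2⌋ × 801 = 566 × 801 mm
F2: ⌊801/2⌋ × 566 = 400 × 566 mm
F3: ⌊566/2⌋ × 400 = 283 × 400 mm
F4: ⌊400/2⌋ × 283 = 200 × 283 mm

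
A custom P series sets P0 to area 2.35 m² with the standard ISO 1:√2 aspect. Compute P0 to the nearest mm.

1289 × 1823 mm

Let the short side be w mm. Then w · w√2 = 2.35 m² = 2,350,000 mm².
w² = 2,350,000/√2, so w ≈ 1289.1 mm; long side = w√2 ≈ 1823.0 mm.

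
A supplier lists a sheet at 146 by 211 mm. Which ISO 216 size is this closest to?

Aspect ratio 211/146 ≈ 1.445 (ISO target is √2 ≈ 1.414).
In the A-series (A0 area = 1 m²): A5 = 148 × 210 mm.
Off by 3 mm total — nearest standard size.

A5 (148 × 210 mm)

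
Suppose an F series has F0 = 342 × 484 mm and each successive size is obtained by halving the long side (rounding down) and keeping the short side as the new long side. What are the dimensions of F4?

F1: ⌊484/2⌋ × 342 = 242 × 342 mm
F2: ⌊342/2⌋ × 242 = 171 × 242 mm
F3: ⌊242/2⌋ × 171 = 121 × 171 mm
F4: ⌊171/2⌋ × 121 = 85 × 121 mm

85 × 121 mm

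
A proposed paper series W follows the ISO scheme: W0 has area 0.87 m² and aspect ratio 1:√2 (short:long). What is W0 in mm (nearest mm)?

Let the short side be w mm. Then w · w√2 = 0.87 m² = 870,000 mm².
w² = 870,000/√2, so w ≈ 784.3 mm; long side = w√2 ≈ 1109.2 mm.

784 × 1109 mm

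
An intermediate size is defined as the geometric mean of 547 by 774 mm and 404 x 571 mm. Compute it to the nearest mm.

Short side: √(547 · 404) = √220988 ≈ 470.1 → 470 mm
Long side: √(774 · 571) = √441954 ≈ 664.8 → 665 mm

470 × 665 mm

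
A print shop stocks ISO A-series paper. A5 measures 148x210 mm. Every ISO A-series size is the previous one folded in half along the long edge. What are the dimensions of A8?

52 × 74 mm

A6: ⌊210/2⌋ × 148 = 105 × 148 mm
A7: ⌊148/2⌋ × 105 = 74 × 105 mm
A8: ⌊105/2⌋ × 74 = 52 × 74 mm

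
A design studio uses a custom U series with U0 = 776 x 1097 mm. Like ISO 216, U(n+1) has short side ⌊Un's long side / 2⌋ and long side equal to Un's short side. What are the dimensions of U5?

U1 = 548 × 776 mm (from U0 by 1 halving).
U2: ⌊776/2⌋ × 548 = 388 × 548 mm
U3: ⌊548/2⌋ × 388 = 274 × 388 mm
U4: ⌊388/2⌋ × 274 = 194 × 274 mm
U5: ⌊274/2⌋ × 194 = 137 × 194 mm

137 × 194 mm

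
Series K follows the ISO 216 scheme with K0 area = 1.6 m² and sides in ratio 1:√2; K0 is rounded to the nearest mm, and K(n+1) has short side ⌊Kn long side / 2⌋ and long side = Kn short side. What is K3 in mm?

376 × 532 mm

Let K0's short side be w mm. w · w√2 = 1.6 m² = 1,600,000 mm², so w ≈ 1063.7 mm and w√2 ≈ 1504.2 mm → K0 = 1064 × 1504 mm.
K1: ⌊1504/2⌋ × 1064 = 752 × 1064 mm
K2: ⌊1064/2⌋ × 752 = 532 × 752 mm
K3: ⌊752/2⌋ × 532 = 376 × 532 mm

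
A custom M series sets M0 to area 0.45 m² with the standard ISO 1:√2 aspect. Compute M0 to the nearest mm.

564 × 798 mm

Let the short side be w mm. Then w · w√2 = 0.45 m² = 450,000 mm².
w² = 450,000/√2, so w ≈ 564.1 mm; long side = w√2 ≈ 797.7 mm.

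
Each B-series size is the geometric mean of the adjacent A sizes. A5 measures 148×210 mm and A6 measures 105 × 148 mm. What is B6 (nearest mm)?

125 × 176 mm

Short side: √(148 · 105) = √15540 ≈ 124.7 → 125 mm
Long side: √(210 · 148) = √31080 ≈ 176.3 → 176 mm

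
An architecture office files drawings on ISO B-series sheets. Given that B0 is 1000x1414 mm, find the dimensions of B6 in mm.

125 × 176 mm

B1: ⌊1414/2⌋ × 1000 = 707 × 1000 mm
B2: ⌊1000/2⌋ × 707 = 500 × 707 mm
B3: ⌊707/2⌋ × 500 = 353 × 500 mm
B4: ⌊500/2⌋ × 353 = 250 × 353 mm
B5: ⌊353/2⌋ × 250 = 176 × 250 mm
B6: ⌊250/2⌋ × 176 = 125 × 176 mm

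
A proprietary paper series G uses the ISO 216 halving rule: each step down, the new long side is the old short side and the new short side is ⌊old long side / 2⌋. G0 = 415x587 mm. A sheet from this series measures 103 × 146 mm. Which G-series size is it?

G4

G0: 415 × 587 mm
G1: 293 × 415 mm
G2: 207 × 293 mm
G3: 146 × 207 mm
G4: 103 × 146 mm
G5: 73 × 103 mm
→ matches G4.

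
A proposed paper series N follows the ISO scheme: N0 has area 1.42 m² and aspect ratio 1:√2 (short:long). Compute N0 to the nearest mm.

Let the short side be w mm. Then w · w√2 = 1.42 m² = 1,420,000 mm².
w² = 1,420,000/√2, so w ≈ 1002.0 mm; long side = w√2 ≈ 1417.1 mm.

1002 × 1417 mm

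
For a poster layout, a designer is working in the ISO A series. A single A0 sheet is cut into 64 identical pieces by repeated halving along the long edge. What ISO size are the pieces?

64 = 2^6, so 6 halving steps.
A0 → A1 → … → A6 after 6 steps.

A6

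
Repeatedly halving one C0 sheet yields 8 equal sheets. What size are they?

8 = 2^3, so 3 halving steps.
C0 → C1 → … → C3 after 3 steps.

C3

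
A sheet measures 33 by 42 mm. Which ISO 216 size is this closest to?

B10 (31 × 44 mm)

Aspect ratio 42/33 ≈ 1.273 (ISO target is √2 ≈ 1.414).
In the B-series (B0 = 1000 × 1414 mm): B10 = 31 × 44 mm.
Off by 4 mm total — nearest standard size.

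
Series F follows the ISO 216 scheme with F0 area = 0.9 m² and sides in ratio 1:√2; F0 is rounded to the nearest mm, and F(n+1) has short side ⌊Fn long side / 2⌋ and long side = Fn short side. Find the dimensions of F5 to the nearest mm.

141 × 199 mm

Let F0's short side be w mm. w · w√2 = 0.9 m² = 900,000 mm², so w ≈ 797.7 mm and w√2 ≈ 1128.2 mm → F0 = 798 × 1128 mm.
F1: ⌊1128/2⌋ × 798 = 564 × 798 mm
F2: ⌊798/2⌋ × 564 = 399 × 564 mm
F3: ⌊564/2⌋ × 399 = 282 × 399 mm
F4: ⌊399/2⌋ × 282 = 199 × 282 mm
F5: ⌊282/2⌋ × 199 = 141 × 199 mm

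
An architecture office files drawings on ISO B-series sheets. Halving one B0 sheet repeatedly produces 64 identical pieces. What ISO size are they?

B6

64 = 2^6, so 6 halving steps.
B0 → B1 → … → B6 after 6 steps.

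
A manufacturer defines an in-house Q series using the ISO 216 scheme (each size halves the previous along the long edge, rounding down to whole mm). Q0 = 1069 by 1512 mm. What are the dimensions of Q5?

189 × 267 mm

Q1: ⌊1512/2⌋ × 1069 = 756 × 1069 mm
Q2: ⌊1069/2⌋ × 756 = 534 × 756 mm
Q3: ⌊756/2⌋ × 534 = 378 × 534 mm
Q4: ⌊534/2⌋ × 378 = 267 × 378 mm
Q5: ⌊378/2⌋ × 267 = 189 × 267 mm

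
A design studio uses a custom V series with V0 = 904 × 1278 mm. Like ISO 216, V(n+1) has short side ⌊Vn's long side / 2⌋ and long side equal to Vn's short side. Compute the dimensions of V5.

159 × 226 mm

V1: ⌊1278/2⌋ × 904 = 639 × 904 mm
V2: ⌊904/2⌋ × 639 = 452 × 639 mm
V3: ⌊639/2⌋ × 452 = 319 × 452 mm
V4: ⌊452/2⌋ × 319 = 226 × 319 mm
V5: ⌊319/2⌋ × 226 = 159 × 226 mm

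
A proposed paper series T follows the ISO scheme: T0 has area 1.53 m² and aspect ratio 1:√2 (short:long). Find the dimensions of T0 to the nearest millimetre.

1040 × 1471 mm

Let the short side be w mm. Then w · w√2 = 1.53 m² = 1,530,000 mm².
w² = 1,530,000/√2, so w ≈ 1040.1 mm; long side = w√2 ≈ 1471.0 mm.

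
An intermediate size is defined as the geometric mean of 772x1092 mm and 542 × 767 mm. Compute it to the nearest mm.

647 × 915 mm

Short side: √(772 · 542) = √418424 ≈ 646.9 → 647 mm
Long side: √(1092 · 767) = √837564 ≈ 915.2 → 915 mm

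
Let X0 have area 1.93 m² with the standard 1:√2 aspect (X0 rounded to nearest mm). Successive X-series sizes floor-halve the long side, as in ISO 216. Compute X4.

Let X0's short side be w mm. w · w√2 = 1.93 m² = 1,930,000 mm², so w ≈ 1168.2 mm and w√2 ≈ 1652.1 mm → X0 = 1168 × 1652 mm.
X1: ⌊1652/2⌋ × 1168 = 826 × 1168 mm
X2: ⌊1168/2⌋ × 826 = 584 × 826 mm
X3: ⌊826/2⌋ × 584 = 413 × 584 mm
X4: ⌊584/2⌋ × 413 = 292 × 413 mm

292 × 413 mm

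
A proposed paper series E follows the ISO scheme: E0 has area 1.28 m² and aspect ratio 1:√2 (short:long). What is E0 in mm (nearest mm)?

Let the short side be w mm. Then w · w√2 = 1.28 m² = 1,280,000 mm².
w² = 1,280,000/√2, so w ≈ 951.4 mm; long side = w√2 ≈ 1345.4 mm.

951 × 1345 mm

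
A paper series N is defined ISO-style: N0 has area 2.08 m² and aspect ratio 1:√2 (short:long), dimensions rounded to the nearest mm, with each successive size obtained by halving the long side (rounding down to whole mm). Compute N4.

303 × 428 mm

Let N0's short side be w mm. w · w√2 = 2.08 m² = 2,080,000 mm², so w ≈ 1212.8 mm and w√2 ≈ 1715.1 mm → N0 = 1213 × 1715 mm.
N1: ⌊1715/2⌋ × 1213 = 857 × 1213 mm
N2: ⌊1213/2⌋ × 857 = 606 × 857 mm
N3: ⌊857/2⌋ × 606 = 428 × 606 mm
N4: ⌊606/2⌋ × 428 = 303 × 428 mm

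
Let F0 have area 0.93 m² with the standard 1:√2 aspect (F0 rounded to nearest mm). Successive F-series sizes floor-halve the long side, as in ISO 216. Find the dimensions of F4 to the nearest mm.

Let F0's short side be w mm. w · w√2 = 0.93 m² = 930,000 mm², so w ≈ 810.9 mm and w√2 ≈ 1146.8 mm → F0 = 811 × 1147 mm.
F1: ⌊1147/2⌋ × 811 = 573 × 811 mm
F2: ⌊811/2⌋ × 573 = 405 × 573 mm
F3: ⌊573/2⌋ × 405 = 286 × 405 mm
F4: ⌊405/2⌋ × 286 = 202 × 286 mm

202 × 286 mm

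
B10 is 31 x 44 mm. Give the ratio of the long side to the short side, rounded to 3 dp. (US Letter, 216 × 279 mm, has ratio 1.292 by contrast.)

1.419

44 / 31 = 1.419
ISO 216 targets √2 ≈ 1.414; the +0.005 deviation is from mm rounding.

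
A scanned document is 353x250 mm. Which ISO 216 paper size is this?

Aspect ratio 353/250 ≈ 1.412 — close to the ISO √2 ≈ 1.414.
In the B-series (B0 = 1000 × 1414 mm): B4 = 250 × 353 mm.

B4 (250 × 353 mm)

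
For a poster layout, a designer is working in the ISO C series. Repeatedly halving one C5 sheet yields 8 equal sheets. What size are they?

C8

8 = 2^3, so 3 halving steps.
C5 → C6 → … → C8 after 3 steps.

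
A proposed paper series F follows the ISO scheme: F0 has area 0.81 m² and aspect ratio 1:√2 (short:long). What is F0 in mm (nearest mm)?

757 × 1070 mm

Let the short side be w mm. Then w · w√2 = 0.81 m² = 810,000 mm².
w² = 810,000/√2, so w ≈ 756.8 mm; long side = w√2 ≈ 1070.3 mm.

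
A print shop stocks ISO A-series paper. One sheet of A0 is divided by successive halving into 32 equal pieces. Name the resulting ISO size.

32 = 2^5, so 5 halving steps.
A0 → A1 → … → A5 after 5 steps.

A5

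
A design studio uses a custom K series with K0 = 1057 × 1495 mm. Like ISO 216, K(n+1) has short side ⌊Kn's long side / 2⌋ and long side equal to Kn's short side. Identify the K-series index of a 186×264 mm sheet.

K5

K0: 1057 × 1495 mm
K1: 747 × 1057 mm
K2: 528 × 747 mm
K3: 373 × 528 mm
K4: 264 × 373 mm
K5: 186 × 264 mm
K6: 132 × 186 mm
→ matches K5.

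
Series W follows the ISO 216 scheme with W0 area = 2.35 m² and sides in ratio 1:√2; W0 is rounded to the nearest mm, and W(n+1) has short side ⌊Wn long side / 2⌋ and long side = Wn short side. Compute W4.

322 × 455 mm

Let W0's short side be w mm. w · w√2 = 2.35 m² = 2,350,000 mm², so w ≈ 1289.1 mm and w√2 ≈ 1823.0 mm → W0 = 1289 × 1823 mm.
W1: ⌊1823/2⌋ × 1289 = 911 × 1289 mm
W2: ⌊1289/2⌋ × 911 = 644 × 911 mm
W3: ⌊911/2⌋ × 644 = 455 × 644 mm
W4: ⌊644/2⌋ × 455 = 322 × 455 mm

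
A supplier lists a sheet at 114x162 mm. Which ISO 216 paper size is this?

Aspect ratio 162/114 ≈ 1.421 — close to the ISO √2 ≈ 1.414.
In the C-series (envelope sizes, between A and B): C6 = 114 × 162 mm.

C6 (114 × 162 mm)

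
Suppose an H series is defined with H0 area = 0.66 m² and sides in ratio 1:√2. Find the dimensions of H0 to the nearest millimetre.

Let the short side be w mm. Then w · w√2 = 0.66 m² = 660,000 mm².
w² = 660,000/√2, so w ≈ 683.1 mm; long side = w√2 ≈ 966.1 mm.

683 × 966 mm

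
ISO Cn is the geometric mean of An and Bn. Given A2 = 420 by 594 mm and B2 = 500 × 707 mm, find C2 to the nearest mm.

458 × 648 mm

Short side: √(420 · 500) = √210000 ≈ 458.3 → 458 mm
Long side: √(594 · 707) = √419958 ≈ 648.0 → 648 mm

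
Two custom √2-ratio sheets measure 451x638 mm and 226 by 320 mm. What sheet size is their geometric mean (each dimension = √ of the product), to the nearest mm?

319 × 452 mm

Short side: √(451 · 226) = √101926 ≈ 319.3 → 319 mm
Long side: √(638 · 320) = √204160 ≈ 451.8 → 452 mm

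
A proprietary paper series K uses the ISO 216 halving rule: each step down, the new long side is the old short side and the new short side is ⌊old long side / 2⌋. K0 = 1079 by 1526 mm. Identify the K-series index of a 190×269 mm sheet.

K5

K0: 1079 × 1526 mm
K1: 763 × 1079 mm
K2: 539 × 763 mm
K3: 381 × 539 mm
K4: 269 × 381 mm
K5: 190 × 269 mm
K6: 134 × 190 mm
→ matches K5.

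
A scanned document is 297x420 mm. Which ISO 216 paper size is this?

A3 (297 × 420 mm)

Aspect ratio 420/297 ≈ 1.414 — close to the ISO √2 ≈ 1.414.
In the A-series (A0 area = 1 m²): A3 = 297 × 420 mm.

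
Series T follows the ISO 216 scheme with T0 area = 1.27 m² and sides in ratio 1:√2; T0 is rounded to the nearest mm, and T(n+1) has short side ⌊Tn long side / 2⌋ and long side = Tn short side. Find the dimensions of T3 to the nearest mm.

Let T0's short side be w mm. w · w√2 = 1.27 m² = 1,270,000 mm², so w ≈ 947.6 mm and w√2 ≈ 1340.2 mm → T0 = 948 × 1340 mm.
T1: ⌊1340/2⌋ × 948 = 670 × 948 mm
T2: ⌊948/2⌋ × 670 = 474 × 670 mm
T3: ⌊670/2⌋ × 474 = 335 × 474 mm

335 × 474 mm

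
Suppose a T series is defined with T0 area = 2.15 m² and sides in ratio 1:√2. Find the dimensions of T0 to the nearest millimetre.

1233 × 1744 mm

Let the short side be w mm. Then w · w√2 = 2.15 m² = 2,150,000 mm².
w² = 2,150,000/√2, so w ≈ 1233.0 mm; long side = w√2 ≈ 1743.7 mm.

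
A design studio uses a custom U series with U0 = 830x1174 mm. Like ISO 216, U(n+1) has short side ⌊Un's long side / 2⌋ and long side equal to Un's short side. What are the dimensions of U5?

146 × 207 mm

U1: ⌊1174/2⌋ × 830 = 587 × 830 mm
U2: ⌊830/2⌋ × 587 = 415 × 587 mm
U3: ⌊587/2⌋ × 415 = 293 × 415 mm
U4: ⌊415/2⌋ × 293 = 207 × 293 mm
U5: ⌊293/2⌋ × 207 = 146 × 207 mm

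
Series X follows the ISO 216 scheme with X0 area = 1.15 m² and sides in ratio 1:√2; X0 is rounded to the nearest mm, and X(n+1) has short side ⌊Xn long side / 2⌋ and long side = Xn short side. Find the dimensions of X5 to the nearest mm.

Let X0's short side be w mm. w · w√2 = 1.15 m² = 1,150,000 mm², so w ≈ 901.8 mm and w√2 ≈ 1275.3 mm → X0 = 902 × 1275 mm.
X1: ⌊1275/2⌋ × 902 = 637 × 902 mm
X2: ⌊902/2⌋ × 637 = 451 × 637 mm
X3: ⌊637/2⌋ × 451 = 318 × 451 mm
X4: ⌊451/2⌋ × 318 = 225 × 318 mm
X5: ⌊318/2⌋ × 225 = 159 × 225 mm

159 × 225 mm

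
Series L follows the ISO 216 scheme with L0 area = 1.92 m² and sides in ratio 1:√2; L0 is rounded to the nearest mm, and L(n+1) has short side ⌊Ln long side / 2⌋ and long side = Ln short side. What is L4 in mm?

291 × 412 mm

Let L0's short side be w mm. w · w√2 = 1.92 m² = 1,920,000 mm², so w ≈ 1165.2 mm and w√2 ≈ 1647.8 mm → L0 = 1165 × 1648 mm.
L1: ⌊1648/2⌋ × 1165 = 824 × 1165 mm
L2: ⌊1165/2⌋ × 824 = 582 × 824 mm
L3: ⌊824/2⌋ × 582 = 412 × 582 mm
L4: ⌊582/2⌋ × 412 = 291 × 412 mm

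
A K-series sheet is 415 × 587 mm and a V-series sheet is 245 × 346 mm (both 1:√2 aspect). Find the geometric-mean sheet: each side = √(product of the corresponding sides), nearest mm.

319 × 451 mm

Short side: √(415 · 245) = √101675 ≈ 318.9 → 319 mm
Long side: √(587 · 346) = √203102 ≈ 450.7 → 451 mm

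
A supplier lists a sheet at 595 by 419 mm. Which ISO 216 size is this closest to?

A2 (420 × 594 mm)

Aspect ratio 595/419 ≈ 1.420 — close to the ISO √2 ≈ 1.414.
In the A-series (A0 area = 1 m²): A2 = 420 × 594 mm.
Off by 2 mm total — nearest standard size.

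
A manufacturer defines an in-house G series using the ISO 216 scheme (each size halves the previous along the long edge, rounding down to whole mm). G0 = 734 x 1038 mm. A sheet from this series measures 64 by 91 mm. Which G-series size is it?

G0: 734 × 1038 mm
G1: 519 × 734 mm
G2: 367 × 519 mm
G3: 259 × 367 mm
G4: 183 × 259 mm
G5: 129 × 183 mm
G6: 91 × 129 mm
G7: 64 × 91 mm
G8: 45 × 64 mm
→ matches G7.

G7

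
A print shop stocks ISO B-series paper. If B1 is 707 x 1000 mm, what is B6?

125 × 176 mm

B2: ⌊1000/2⌋ × 707 = 500 × 707 mm
B3: ⌊707/2⌋ × 500 = 353 × 500 mm
B4: ⌊500/2⌋ × 353 = 250 × 353 mm
B5: ⌊353/2⌋ × 250 = 176 × 250 mm
B6: ⌊250/2⌋ × 176 = 125 × 176 mm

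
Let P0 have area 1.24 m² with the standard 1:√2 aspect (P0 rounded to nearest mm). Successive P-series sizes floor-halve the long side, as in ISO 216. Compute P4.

Let P0's short side be w mm. w · w√2 = 1.24 m² = 1,240,000 mm², so w ≈ 936.4 mm and w√2 ≈ 1324.2 mm → P0 = 936 × 1324 mm.
P1: ⌊1324/2⌋ × 936 = 662 × 936 mm
P2: ⌊936/2⌋ × 662 = 468 × 662 mm
P3: ⌊662/2⌋ × 468 = 331 × 468 mm
P4: ⌊468/2⌋ × 331 = 234 × 331 mm

234 × 331 mm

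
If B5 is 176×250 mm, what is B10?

B6: ⌊250/2⌋ × 176 = 125 × 176 mm
B7: ⌊176/2⌋ × 125 = 88 × 125 mm
B8: ⌊125/2⌋ × 88 = 62 × 88 mm
B9: ⌊88/2⌋ × 62 = 44 × 62 mm
B10: ⌊62/2⌋ × 44 = 31 × 44 mm

31 × 44 mm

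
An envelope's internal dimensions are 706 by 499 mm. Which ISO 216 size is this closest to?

B2 (500 × 707 mm)

Aspect ratio 706/499 ≈ 1.415 — close to the ISO √2 ≈ 1.414.
In the B-series (B0 = 1000 × 1414 mm): B2 = 500 × 707 mm.
Off by 2 mm total — nearest standard size.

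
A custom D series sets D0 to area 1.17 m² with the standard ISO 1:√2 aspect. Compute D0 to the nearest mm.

910 × 1286 mm

Let the short side be w mm. Then w · w√2 = 1.17 m² = 1,170,000 mm².
w² = 1,170,000/√2, so w ≈ 909.6 mm; long side = w√2 ≈ 1286.3 mm.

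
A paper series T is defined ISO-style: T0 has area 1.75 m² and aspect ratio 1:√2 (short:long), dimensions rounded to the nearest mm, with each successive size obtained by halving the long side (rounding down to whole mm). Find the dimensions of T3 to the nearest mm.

393 × 556 mm

Let T0's short side be w mm. w · w√2 = 1.75 m² = 1,750,000 mm², so w ≈ 1112.4 mm and w√2 ≈ 1573.2 mm → T0 = 1112 × 1573 mm.
T1: ⌊1573/2⌋ × 1112 = 786 × 1112 mm
T2: ⌊1112/2⌋ × 786 = 556 × 786 mm
T3: ⌊786/2⌋ × 556 = 393 × 556 mm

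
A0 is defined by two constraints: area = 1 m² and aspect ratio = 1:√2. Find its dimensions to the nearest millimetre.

841 × 1189 mm

Let the short side be w mm. Then the long side is w√2 and w · w√2 = 10⁶ mm².
w² = 10⁶/√2, so w = 1000 / 2^(1/4) ≈ 840.9 mm; long side = 1000 · 2^(1/4) ≈ 1189.2 mm.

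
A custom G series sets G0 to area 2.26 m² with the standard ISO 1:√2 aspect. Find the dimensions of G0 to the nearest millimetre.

Let the short side be w mm. Then w · w√2 = 2.26 m² = 2,260,000 mm².
w² = 2,260,000/√2, so w ≈ 1264.1 mm; long side = w√2 ≈ 1787.8 mm.

1264 × 1788 mm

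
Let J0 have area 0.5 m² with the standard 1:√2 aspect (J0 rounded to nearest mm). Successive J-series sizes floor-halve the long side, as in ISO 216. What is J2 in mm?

Let J0's short side be w mm. w · w√2 = 0.5 m² = 500,000 mm², so w ≈ 594.6 mm and w√2 ≈ 840.9 mm → J0 = 595 × 841 mm.
J1: ⌊841/2⌋ × 595 = 420 × 595 mm
J2: ⌊595/2⌋ × 420 = 297 × 420 mm

297 × 420 mm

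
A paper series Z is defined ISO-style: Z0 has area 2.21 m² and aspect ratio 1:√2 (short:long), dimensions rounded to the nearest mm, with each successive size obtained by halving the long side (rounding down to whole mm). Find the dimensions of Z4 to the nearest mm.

312 × 442 mm

Let Z0's short side be w mm. w · w√2 = 2.21 m² = 2,210,000 mm², so w ≈ 1250.1 mm and w√2 ≈ 1767.9 mm → Z0 = 1250 × 1768 mm.
Z1: ⌊1768/2⌋ × 1250 = 884 × 1250 mm
Z2: ⌊1250/2⌋ × 884 = 625 × 884 mm
Z3: ⌊884/2⌋ × 625 = 442 × 625 mm
Z4: ⌊625/2⌋ × 442 = 312 × 442 mm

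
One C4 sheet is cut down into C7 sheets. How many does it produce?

C4 = 229 × 324 mm; C7 = 81 × 114 mm.
Each halving step doubles the count; 3 steps from C4 to C7.
2^3 = 8.

8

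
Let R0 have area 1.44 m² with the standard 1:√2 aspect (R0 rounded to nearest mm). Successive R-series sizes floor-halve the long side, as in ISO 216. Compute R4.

Let R0's short side be w mm. w · w√2 = 1.44 m² = 1,440,000 mm², so w ≈ 1009.1 mm and w√2 ≈ 1427.0 mm → R0 = 1009 × 1427 mm.
R1: ⌊1427/2⌋ × 1009 = 713 × 1009 mm
R2: ⌊1009/2⌋ × 713 = 504 × 713 mm
R3: ⌊713/2⌋ × 504 = 356 × 504 mm
R4: ⌊504/2⌋ × 356 = 252 × 356 mm

252 × 356 mm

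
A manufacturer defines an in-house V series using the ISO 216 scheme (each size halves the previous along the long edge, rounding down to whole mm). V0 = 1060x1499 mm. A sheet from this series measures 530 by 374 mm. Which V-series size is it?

V0: 1060 × 1499 mm
V1: 749 × 1060 mm
V2: 530 × 749 mm
V3: 374 × 530 mm
V4: 265 × 374 mm
→ matches V3.

V3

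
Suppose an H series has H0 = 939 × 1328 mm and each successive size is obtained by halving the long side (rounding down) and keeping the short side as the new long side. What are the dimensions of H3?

332 × 469 mm

H1: ⌊1328/2⌋ × 939 = 664 × 939 mm
H2: ⌊939/2⌋ × 664 = 469 × 664 mm
H3: ⌊664/2⌋ × 469 = 332 × 469 mm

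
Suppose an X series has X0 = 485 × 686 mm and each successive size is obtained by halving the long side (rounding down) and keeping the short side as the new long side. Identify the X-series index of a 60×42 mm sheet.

X7

X0: 485 × 686 mm
X1: 343 × 485 mm
X2: 242 × 343 mm
X3: 171 × 242 mm
X4: 121 × 171 mm
X5: 85 × 121 mm
X6: 60 × 85 mm
X7: 42 × 60 mm
X8: 30 × 42 mm
→ matches X7.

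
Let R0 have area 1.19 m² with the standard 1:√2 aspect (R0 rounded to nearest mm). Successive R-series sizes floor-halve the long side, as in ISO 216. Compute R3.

Let R0's short side be w mm. w · w√2 = 1.19 m² = 1,190,000 mm², so w ≈ 917.3 mm and w√2 ≈ 1297.3 mm → R0 = 917 × 1297 mm.
R1: ⌊1297/2⌋ × 917 = 648 × 917 mm
R2: ⌊917/2⌋ × 648 = 458 × 648 mm
R3: ⌊648/2⌋ × 458 = 324 × 458 mm

324 × 458 mm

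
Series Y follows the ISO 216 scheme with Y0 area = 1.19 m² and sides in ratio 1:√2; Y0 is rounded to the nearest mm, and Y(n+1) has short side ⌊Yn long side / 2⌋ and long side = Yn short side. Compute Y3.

Let Y0's short side be w mm. w · w√2 = 1.19 m² = 1,190,000 mm², so w ≈ 917.3 mm and w√2 ≈ 1297.3 mm → Y0 = 917 × 1297 mm.
Y1: ⌊1297/2⌋ × 917 = 648 × 917 mm
Y2: ⌊917/2⌋ × 648 = 458 × 648 mm
Y3: ⌊648/2⌋ × 458 = 324 × 458 mm

324 × 458 mm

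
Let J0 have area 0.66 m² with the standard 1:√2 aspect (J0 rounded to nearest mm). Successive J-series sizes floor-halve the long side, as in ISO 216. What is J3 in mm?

Let J0's short side be w mm. w · w√2 = 0.66 m² = 660,000 mm², so w ≈ 683.1 mm and w√2 ≈ 966.1 mm → J0 = 683 × 966 mm.
J1: ⌊966/2⌋ × 683 = 483 × 683 mm
J2: ⌊683/2⌋ × 483 = 341 × 483 mm
J3: ⌊483/2⌋ × 341 = 241 × 341 mm

241 × 341 mm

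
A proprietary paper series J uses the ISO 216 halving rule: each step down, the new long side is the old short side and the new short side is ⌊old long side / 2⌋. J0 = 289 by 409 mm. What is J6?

36 × 51 mm

J1: ⌊409/2⌋ × 289 = 204 × 289 mm
J2: ⌊289/2⌋ × 204 = 144 × 204 mm
J3: ⌊204/2⌋ × 144 = 102 × 144 mm
J4: ⌊144/2⌋ × 102 = 72 × 102 mm
J5: ⌊102/2⌋ × 72 = 51 × 72 mm
J6: ⌊72/2⌋ × 51 = 36 × 51 mm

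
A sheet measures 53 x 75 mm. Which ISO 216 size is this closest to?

Aspect ratio 75/53 ≈ 1.415 — close to the ISO √2 ≈ 1.414.
In the A-series (A0 area = 1 m²): A8 = 52 × 74 mm.
Off by 2 mm total — nearest standard size.

A8 (52 × 74 mm)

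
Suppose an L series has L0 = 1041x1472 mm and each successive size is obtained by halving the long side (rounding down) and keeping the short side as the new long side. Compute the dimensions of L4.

260 × 368 mm

L1: ⌊1472/2⌋ × 1041 = 736 × 1041 mm
L2: ⌊1041/2⌋ × 736 = 520 × 736 mm
L3: ⌊736/2⌋ × 520 = 368 × 520 mm
L4: ⌊520/2⌋ × 368 = 260 × 368 mm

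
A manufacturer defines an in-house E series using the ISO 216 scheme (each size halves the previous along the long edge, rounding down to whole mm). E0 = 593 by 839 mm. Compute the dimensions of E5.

E1: ⌊839/2⌋ × 593 = 419 × 593 mm
E2: ⌊593/2⌋ × 419 = 296 × 419 mm
E3: ⌊419/2⌋ × 296 = 209 × 296 mm
E4: ⌊296/2⌋ × 209 = 148 × 209 mm
E5: ⌊209/2⌋ × 148 = 104 × 148 mm

104 × 148 mm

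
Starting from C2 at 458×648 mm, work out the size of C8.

57 × 81 mm

C3: ⌊648/2⌋ × 458 = 324 × 458 mm
C4: ⌊458/2⌋ × 324 = 229 × 324 mm
C5: ⌊324/2⌋ × 229 = 162 × 229 mm
C6: ⌊229/2⌋ × 162 = 114 × 162 mm
C7: ⌊162/2⌋ × 114 = 81 × 114 mm
C8: ⌊114/2⌋ × 81 = 57 × 81 mm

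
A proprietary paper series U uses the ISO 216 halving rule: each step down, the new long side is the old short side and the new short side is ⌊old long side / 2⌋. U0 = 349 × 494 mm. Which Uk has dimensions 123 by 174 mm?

U0: 349 × 494 mm
U1: 247 × 349 mm
U2: 174 × 247 mm
U3: 123 × 174 mm
U4: 87 × 123 mm
→ matches U3.

U3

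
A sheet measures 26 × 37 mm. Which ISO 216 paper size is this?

Aspect ratio 37/26 ≈ 1.423 — close to the ISO √2 ≈ 1.414.
In the A-series (A0 area = 1 m²): A10 = 26 × 37 mm.

A10 (26 × 37 mm)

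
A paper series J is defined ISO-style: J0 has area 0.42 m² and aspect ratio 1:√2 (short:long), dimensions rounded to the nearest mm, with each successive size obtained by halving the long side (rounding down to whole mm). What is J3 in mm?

Let J0's short side be w mm. w · w√2 = 0.42 m² = 420,000 mm², so w ≈ 545.0 mm and w√2 ≈ 770.7 mm → J0 = 545 × 771 mm.
J1: ⌊771/2⌋ × 545 = 385 × 545 mm
J2: ⌊545/2⌋ × 385 = 272 × 385 mm
J3: ⌊385/2⌋ × 272 = 192 × 272 mm

192 × 272 mm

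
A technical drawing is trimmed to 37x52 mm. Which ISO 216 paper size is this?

Aspect ratio 52/37 ≈ 1.405 — close to the ISO √2 ≈ 1.414.
In the A-series (A0 area = 1 m²): A9 = 37 × 52 mm.

A9 (37 × 52 mm)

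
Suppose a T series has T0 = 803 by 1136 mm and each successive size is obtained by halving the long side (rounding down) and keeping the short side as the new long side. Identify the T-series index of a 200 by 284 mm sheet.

T4

T0: 803 × 1136 mm
T1: 568 × 803 mm
T2: 401 × 568 mm
T3: 284 × 401 mm
T4: 200 × 284 mm
T5: 142 × 200 mm
→ matches T4.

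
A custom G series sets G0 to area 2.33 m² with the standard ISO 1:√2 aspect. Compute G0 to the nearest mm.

Let the short side be w mm. Then w · w√2 = 2.33 m² = 2,330,000 mm².
w² = 2,330,000/√2, so w ≈ 1283.6 mm; long side = w√2 ≈ 1815.2 mm.

1284 × 1815 mm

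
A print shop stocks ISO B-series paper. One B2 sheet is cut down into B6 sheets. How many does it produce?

16

Each ISO step halves the sheet: 1 × B2 → 2 × B3 → 4 × B4 → 8 × B5 → …
From B2 to B6 is 4 halving steps: 2^4 = 16.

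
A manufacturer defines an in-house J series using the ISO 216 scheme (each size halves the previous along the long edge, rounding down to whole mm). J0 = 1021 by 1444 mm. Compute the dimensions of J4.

255 × 361 mm

J1: ⌊1444/2⌋ × 1021 = 722 × 1021 mm
J2: ⌊1021/2⌋ × 722 = 510 × 722 mm
J3: ⌊722/2⌋ × 510 = 361 × 510 mm
J4: ⌊510/2⌋ × 361 = 255 × 361 mm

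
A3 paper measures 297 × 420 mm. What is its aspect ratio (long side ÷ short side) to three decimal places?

420 / 297 = 1.414
Matches √2 ≈ 1.414 — the ISO 216 defining ratio.

1.414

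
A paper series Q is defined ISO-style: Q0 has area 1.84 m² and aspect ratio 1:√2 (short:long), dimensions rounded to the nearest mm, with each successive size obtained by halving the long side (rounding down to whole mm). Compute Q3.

Let Q0's short side be w mm. w · w√2 = 1.84 m² = 1,840,000 mm², so w ≈ 1140.6 mm and w√2 ≈ 1613.1 mm → Q0 = 1141 × 1613 mm.
Q1: ⌊1613/2⌋ × 1141 = 806 × 1141 mm
Q2: ⌊1141/2⌋ × 806 = 570 × 806 mm
Q3: ⌊806/2⌋ × 570 = 403 × 570 mm

403 × 570 mm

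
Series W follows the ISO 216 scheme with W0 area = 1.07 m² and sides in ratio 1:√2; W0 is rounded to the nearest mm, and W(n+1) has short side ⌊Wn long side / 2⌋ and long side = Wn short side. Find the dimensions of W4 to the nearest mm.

217 × 307 mm

Let W0's short side be w mm. w · w√2 = 1.07 m² = 1,070,000 mm², so w ≈ 869.8 mm and w√2 ≈ 1230.1 mm → W0 = 870 × 1230 mm.
W1: ⌊1230/2⌋ × 870 = 615 × 870 mm
W2: ⌊870/2⌋ × 615 = 435 × 615 mm
W3: ⌊615/2⌋ × 435 = 307 × 435 mm
W4: ⌊435/2⌋ × 307 = 217 × 307 mm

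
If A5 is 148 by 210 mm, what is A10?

A6: ⌊210/2⌋ × 148 = 105 × 148 mm
A7: ⌊148/2⌋ × 105 = 74 × 105 mm
A8: ⌊105/2⌋ × 74 = 52 × 74 mm
A9: ⌊74/2⌋ × 52 = 37 × 52 mm
A10: ⌊52/2⌋ × 37 = 26 × 37 mm

26 × 37 mm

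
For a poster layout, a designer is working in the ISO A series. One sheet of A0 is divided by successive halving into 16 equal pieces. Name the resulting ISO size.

A4

16 = 2^4, so 4 halving steps.
A0 → A1 → … → A4 after 4 steps.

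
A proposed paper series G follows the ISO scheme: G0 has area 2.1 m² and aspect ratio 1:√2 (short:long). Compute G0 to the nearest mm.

Let the short side be w mm. Then w · w√2 = 2.1 m² = 2,100,000 mm².
w² = 2,100,000/√2, so w ≈ 1218.6 mm; long side = w√2 ≈ 1723.3 mm.

1219 × 1723 mm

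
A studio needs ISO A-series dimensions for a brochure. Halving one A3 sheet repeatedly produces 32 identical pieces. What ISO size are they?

A8

32 = 2^5, so 5 halving steps.
A3 → A4 → … → A8 after 5 steps.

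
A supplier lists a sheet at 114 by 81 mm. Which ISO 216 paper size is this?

C7 (81 × 114 mm)

Aspect ratio 114/81 ≈ 1.407 — close to the ISO √2 ≈ 1.414.
In the C-series (envelope sizes, between A and B): C7 = 81 × 114 mm.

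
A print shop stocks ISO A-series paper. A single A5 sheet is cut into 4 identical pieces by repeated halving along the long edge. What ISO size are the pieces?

A7

4 = 2^2, so 2 halving steps.
A5 → A6 → … → A7 after 2 steps.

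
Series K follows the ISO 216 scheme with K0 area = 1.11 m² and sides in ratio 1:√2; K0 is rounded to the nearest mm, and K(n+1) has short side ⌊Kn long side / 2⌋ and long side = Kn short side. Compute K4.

Let K0's short side be w mm. w · w√2 = 1.11 m² = 1,110,000 mm², so w ≈ 885.9 mm and w√2 ≈ 1252.9 mm → K0 = 886 × 1253 mm.
K1: ⌊1253/2⌋ × 886 = 626 × 886 mm
K2: ⌊886/2⌋ × 626 = 443 × 626 mm
K3: ⌊626/2⌋ × 443 = 313 × 443 mm
K4: ⌊443/2⌋ × 313 = 221 × 313 mm

221 × 313 mm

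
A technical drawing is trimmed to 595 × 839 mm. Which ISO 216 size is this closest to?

Aspect ratio 839/595 ≈ 1.410 — close to the ISO √2 ≈ 1.414.
In the A-series (A0 area = 1 m²): A1 = 594 × 841 mm.
Off by 3 mm total — nearest standard size.

A1 (594 × 841 mm)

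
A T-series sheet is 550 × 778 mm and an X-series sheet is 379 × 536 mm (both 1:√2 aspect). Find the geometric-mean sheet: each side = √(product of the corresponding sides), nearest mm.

Short side: √(550 · 379) = √208450 ≈ 456.6 → 457 mm
Long side: √(778 · 536) = √417008 ≈ 645.8 → 646 mm

457 × 646 mm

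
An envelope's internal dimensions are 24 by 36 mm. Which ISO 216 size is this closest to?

Aspect ratio 36/24 ≈ 1.500 (ISO target is √2 ≈ 1.414).
In the A-series (A0 area = 1 m²): A10 = 26 × 37 mm.
Off by 3 mm total — nearest standard size.

A10 (26 × 37 mm)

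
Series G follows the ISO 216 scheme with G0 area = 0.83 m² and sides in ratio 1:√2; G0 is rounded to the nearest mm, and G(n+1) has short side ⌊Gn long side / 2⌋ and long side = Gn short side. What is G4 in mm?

191 × 270 mm

Let G0's short side be w mm. w · w√2 = 0.83 m² = 830,000 mm², so w ≈ 766.1 mm and w√2 ≈ 1083.4 mm → G0 = 766 × 1083 mm.
G1: ⌊1083/2⌋ × 766 = 541 × 766 mm
G2: ⌊766/2⌋ × 541 = 383 × 541 mm
G3: ⌊541/2⌋ × 383 = 270 × 383 mm
G4: ⌊383/2⌋ × 270 = 191 × 270 mm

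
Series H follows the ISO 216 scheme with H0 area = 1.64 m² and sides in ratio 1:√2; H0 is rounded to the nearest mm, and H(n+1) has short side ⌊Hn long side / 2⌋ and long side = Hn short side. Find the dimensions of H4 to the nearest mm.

Let H0's short side be w mm. w · w√2 = 1.64 m² = 1,640,000 mm², so w ≈ 1076.9 mm and w√2 ≈ 1522.9 mm → H0 = 1077 × 1523 mm.
H1: ⌊1523/2⌋ × 1077 = 761 × 1077 mm
H2: ⌊1077/2⌋ × 761 = 538 × 761 mm
H3: ⌊761/2⌋ × 538 = 380 × 538 mm
H4: ⌊538/2⌋ × 380 = 269 × 380 mm

269 × 380 mm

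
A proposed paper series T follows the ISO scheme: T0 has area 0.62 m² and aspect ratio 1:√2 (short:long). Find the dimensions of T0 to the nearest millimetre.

662 × 936 mm

Let the short side be w mm. Then w · w√2 = 0.62 m² = 620,000 mm².
w² = 620,000/√2, so w ≈ 662.1 mm; long side = w√2 ≈ 936.4 mm.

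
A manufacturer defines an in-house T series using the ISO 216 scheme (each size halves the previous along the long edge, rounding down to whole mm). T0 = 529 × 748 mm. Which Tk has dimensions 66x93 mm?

T0: 529 × 748 mm
T1: 374 × 529 mm
T2: 264 × 374 mm
T3: 187 × 264 mm
T4: 132 × 187 mm
T5: 93 × 132 mm
T6: 66 × 93 mm
T7: 46 × 66 mm
→ matches T6.

T6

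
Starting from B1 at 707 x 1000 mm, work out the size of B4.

250 × 353 mm

B2: ⌊1000/2⌋ × 707 = 500 × 707 mm
B3: ⌊707/2⌋ × 500 = 353 × 500 mm
B4: ⌊500/2⌋ × 353 = 250 × 353 mm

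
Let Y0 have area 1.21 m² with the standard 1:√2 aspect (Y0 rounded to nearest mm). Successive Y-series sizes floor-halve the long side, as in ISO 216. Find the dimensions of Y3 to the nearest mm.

327 × 462 mm

Let Y0's short side be w mm. w · w√2 = 1.21 m² = 1,210,000 mm², so w ≈ 925.0 mm and w√2 ≈ 1308.1 mm → Y0 = 925 × 1308 mm.
Y1: ⌊1308/2⌋ × 925 = 654 × 925 mm
Y2: ⌊925/2⌋ × 654 = 462 × 654 mm
Y3: ⌊654/2⌋ × 462 = 327 × 462 mm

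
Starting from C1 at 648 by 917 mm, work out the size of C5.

C2: ⌊917/2⌋ × 648 = 458 × 648 mm
C3: ⌊648/2⌋ × 458 = 324 × 458 mm
C4: ⌊458/2⌋ × 324 = 229 × 324 mm
C5: ⌊324/2⌋ × 229 = 162 × 229 mm

162 × 229 mm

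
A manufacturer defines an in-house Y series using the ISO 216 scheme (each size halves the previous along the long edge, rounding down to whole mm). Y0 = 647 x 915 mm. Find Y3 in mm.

Y1: ⌊915/2⌋ × 647 = 457 × 647 mm
Y2: ⌊647/2⌋ × 457 = 323 × 457 mm
Y3: ⌊457/2⌋ × 323 = 228 × 323 mm

228 × 323 mm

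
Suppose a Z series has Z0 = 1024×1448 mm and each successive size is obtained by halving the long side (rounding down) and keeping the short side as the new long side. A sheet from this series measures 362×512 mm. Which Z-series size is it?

Z0: 1024 × 1448 mm
Z1: 724 × 1024 mm
Z2: 512 × 724 mm
Z3: 362 × 512 mm
Z4: 256 × 362 mm
→ matches Z3.

Z3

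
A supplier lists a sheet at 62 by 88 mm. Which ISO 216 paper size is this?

Aspect ratio 88/62 ≈ 1.419 — close to the ISO √2 ≈ 1.414.
In the B-series (B0 = 1000 × 1414 mm): B8 = 62 × 88 mm.

B8 (62 × 88 mm)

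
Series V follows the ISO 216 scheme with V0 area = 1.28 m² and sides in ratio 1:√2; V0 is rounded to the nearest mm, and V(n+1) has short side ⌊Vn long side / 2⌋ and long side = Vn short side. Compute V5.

168 × 237 mm

Let V0's short side be w mm. w · w√2 = 1.28 m² = 1,280,000 mm², so w ≈ 951.4 mm and w√2 ≈ 1345.4 mm → V0 = 951 × 1345 mm.
V1: ⌊1345/2⌋ × 951 = 672 × 951 mm
V2: ⌊951/2⌋ × 672 = 475 × 672 mm
V3: ⌊672/2⌋ × 475 = 336 × 475 mm
V4: ⌊475/2⌋ × 336 = 237 × 336 mm
V5: ⌊336/2⌋ × 237 = 168 × 237 mm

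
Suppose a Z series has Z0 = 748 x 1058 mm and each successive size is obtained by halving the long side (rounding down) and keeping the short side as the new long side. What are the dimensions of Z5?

Z1: ⌊1058/2⌋ × 748 = 529 × 748 mm
Z2: ⌊748/2⌋ × 529 = 374 × 529 mm
Z3: ⌊529/2⌋ × 374 = 264 × 374 mm
Z4: ⌊374/2⌋ × 264 = 187 × 264 mm
Z5: ⌊264/2⌋ × 187 = 132 × 187 mm

132 × 187 mm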